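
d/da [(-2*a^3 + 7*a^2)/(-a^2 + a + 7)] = a*(-a*(2*a - 7)*(2*a - 1) + 2*(7 - 3*a)*(-a^2 + a + 7))/(-a^2 + a + 7)^2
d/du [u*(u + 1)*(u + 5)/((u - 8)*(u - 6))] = (u^4 - 28*u^3 + 55*u^2 + 576*u + 240)/(u^4 - 28*u^3 + 292*u^2 - 1344*u + 2304)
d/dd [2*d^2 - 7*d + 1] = 4*d - 7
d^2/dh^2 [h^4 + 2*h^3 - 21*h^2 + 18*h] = 12*h^2 + 12*h - 42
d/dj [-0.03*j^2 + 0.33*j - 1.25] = 0.33 - 0.06*j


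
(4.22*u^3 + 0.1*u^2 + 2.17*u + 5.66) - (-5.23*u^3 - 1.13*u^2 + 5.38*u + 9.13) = 9.45*u^3 + 1.23*u^2 - 3.21*u - 3.47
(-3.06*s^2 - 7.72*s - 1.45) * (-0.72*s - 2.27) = 2.2032*s^3 + 12.5046*s^2 + 18.5684*s + 3.2915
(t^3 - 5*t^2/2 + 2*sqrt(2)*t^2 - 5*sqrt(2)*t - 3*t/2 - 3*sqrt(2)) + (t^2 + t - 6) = t^3 - 3*t^2/2 + 2*sqrt(2)*t^2 - 5*sqrt(2)*t - t/2 - 6 - 3*sqrt(2)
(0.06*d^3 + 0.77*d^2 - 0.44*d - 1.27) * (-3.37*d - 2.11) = -0.2022*d^4 - 2.7215*d^3 - 0.1419*d^2 + 5.2083*d + 2.6797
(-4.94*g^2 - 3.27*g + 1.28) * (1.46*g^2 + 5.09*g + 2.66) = -7.2124*g^4 - 29.9188*g^3 - 27.9159*g^2 - 2.183*g + 3.4048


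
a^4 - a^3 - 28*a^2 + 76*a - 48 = (a - 4)*(a - 2)*(a - 1)*(a + 6)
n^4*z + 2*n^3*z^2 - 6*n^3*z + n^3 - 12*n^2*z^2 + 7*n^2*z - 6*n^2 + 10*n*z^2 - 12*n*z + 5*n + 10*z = (n - 5)*(n - 1)*(n + 2*z)*(n*z + 1)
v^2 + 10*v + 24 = (v + 4)*(v + 6)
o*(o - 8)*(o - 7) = o^3 - 15*o^2 + 56*o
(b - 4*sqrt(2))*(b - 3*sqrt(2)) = b^2 - 7*sqrt(2)*b + 24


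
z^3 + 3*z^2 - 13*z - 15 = (z - 3)*(z + 1)*(z + 5)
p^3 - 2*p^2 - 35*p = p*(p - 7)*(p + 5)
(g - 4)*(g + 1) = g^2 - 3*g - 4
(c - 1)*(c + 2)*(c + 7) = c^3 + 8*c^2 + 5*c - 14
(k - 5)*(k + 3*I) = k^2 - 5*k + 3*I*k - 15*I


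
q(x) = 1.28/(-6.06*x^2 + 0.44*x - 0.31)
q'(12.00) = 0.00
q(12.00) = -0.00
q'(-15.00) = -0.00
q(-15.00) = -0.00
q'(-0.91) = -0.45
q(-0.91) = -0.22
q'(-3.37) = -0.01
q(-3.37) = -0.02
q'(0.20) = 11.78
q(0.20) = -2.76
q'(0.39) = 4.88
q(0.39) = -1.21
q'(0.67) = 1.31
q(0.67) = -0.47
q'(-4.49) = -0.00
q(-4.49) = -0.01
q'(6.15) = 0.00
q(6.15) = -0.01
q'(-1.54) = -0.10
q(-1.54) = -0.08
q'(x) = 1.28*(12.12*x - 0.44)/(-6.06*x^2 + 0.44*x - 0.31)^2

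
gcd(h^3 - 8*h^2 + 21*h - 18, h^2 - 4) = h - 2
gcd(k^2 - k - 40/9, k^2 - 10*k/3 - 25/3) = k + 5/3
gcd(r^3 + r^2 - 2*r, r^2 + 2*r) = r^2 + 2*r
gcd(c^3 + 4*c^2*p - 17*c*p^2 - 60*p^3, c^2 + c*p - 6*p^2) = c + 3*p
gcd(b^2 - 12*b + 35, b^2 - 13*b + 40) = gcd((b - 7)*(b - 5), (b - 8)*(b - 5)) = b - 5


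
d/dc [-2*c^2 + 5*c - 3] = 5 - 4*c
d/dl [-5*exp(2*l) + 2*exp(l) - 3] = (2 - 10*exp(l))*exp(l)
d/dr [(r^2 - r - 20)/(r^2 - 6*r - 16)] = (-5*r^2 + 8*r - 104)/(r^4 - 12*r^3 + 4*r^2 + 192*r + 256)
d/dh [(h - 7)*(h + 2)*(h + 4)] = 3*h^2 - 2*h - 34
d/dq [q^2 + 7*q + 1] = 2*q + 7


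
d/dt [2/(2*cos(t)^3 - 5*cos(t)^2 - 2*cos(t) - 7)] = 4*(-sin(t) - 10*sin(2*t) + 3*sin(3*t))/(cos(t) + 5*cos(2*t) - cos(3*t) + 19)^2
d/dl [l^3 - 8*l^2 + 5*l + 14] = 3*l^2 - 16*l + 5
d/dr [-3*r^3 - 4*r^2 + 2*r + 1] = -9*r^2 - 8*r + 2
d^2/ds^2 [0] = 0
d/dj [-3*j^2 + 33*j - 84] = 33 - 6*j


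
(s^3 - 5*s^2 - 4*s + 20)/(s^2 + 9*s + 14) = (s^2 - 7*s + 10)/(s + 7)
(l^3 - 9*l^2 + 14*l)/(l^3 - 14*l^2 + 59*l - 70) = l/(l - 5)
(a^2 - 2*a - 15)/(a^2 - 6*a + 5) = (a + 3)/(a - 1)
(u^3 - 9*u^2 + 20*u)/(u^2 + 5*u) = (u^2 - 9*u + 20)/(u + 5)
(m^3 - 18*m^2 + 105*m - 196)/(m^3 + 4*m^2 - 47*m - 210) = (m^2 - 11*m + 28)/(m^2 + 11*m + 30)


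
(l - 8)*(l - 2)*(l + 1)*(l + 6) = l^4 - 3*l^3 - 48*l^2 + 52*l + 96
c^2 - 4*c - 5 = (c - 5)*(c + 1)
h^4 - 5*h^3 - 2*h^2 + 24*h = h*(h - 4)*(h - 3)*(h + 2)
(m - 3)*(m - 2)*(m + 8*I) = m^3 - 5*m^2 + 8*I*m^2 + 6*m - 40*I*m + 48*I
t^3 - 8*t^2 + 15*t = t*(t - 5)*(t - 3)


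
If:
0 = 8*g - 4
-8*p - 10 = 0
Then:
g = 1/2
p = -5/4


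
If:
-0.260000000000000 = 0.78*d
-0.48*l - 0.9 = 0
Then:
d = -0.33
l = -1.88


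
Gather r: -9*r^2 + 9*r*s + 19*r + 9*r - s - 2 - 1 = -9*r^2 + r*(9*s + 28) - s - 3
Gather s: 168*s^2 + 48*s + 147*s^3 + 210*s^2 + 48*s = 147*s^3 + 378*s^2 + 96*s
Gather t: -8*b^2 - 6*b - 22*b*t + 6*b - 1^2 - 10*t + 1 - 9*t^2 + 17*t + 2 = -8*b^2 - 9*t^2 + t*(7 - 22*b) + 2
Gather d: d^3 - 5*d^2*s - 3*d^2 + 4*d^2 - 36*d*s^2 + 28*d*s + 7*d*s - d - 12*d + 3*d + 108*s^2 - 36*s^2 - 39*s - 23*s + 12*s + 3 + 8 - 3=d^3 + d^2*(1 - 5*s) + d*(-36*s^2 + 35*s - 10) + 72*s^2 - 50*s + 8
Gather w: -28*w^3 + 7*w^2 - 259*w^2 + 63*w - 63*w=-28*w^3 - 252*w^2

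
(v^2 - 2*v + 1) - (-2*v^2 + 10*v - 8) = 3*v^2 - 12*v + 9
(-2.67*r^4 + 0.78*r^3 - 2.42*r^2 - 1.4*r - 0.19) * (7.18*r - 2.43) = -19.1706*r^5 + 12.0885*r^4 - 19.271*r^3 - 4.1714*r^2 + 2.0378*r + 0.4617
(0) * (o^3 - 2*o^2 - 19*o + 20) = 0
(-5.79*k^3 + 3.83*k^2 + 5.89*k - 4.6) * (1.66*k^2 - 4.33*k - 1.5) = -9.6114*k^5 + 31.4285*k^4 + 1.8785*k^3 - 38.8847*k^2 + 11.083*k + 6.9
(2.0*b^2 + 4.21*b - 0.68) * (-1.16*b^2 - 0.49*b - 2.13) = -2.32*b^4 - 5.8636*b^3 - 5.5341*b^2 - 8.6341*b + 1.4484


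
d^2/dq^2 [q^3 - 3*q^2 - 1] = 6*q - 6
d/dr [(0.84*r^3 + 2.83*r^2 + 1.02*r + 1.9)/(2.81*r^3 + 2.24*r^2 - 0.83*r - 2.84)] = (-6.0707*r^4 - 7.1268*r^3 - 27.8075*r^2 - 24.5864*r - 1.3198)/(7.8961*r^6 + 12.5888*r^5 + 0.353000000000001*r^4 - 19.6792*r^3 - 12.0343*r^2 + 4.7144*r + 8.0656)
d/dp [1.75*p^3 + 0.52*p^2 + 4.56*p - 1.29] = 5.25*p^2 + 1.04*p + 4.56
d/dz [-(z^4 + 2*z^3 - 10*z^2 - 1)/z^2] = -2*z - 2 - 2/z^3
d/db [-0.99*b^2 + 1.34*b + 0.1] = 1.34 - 1.98*b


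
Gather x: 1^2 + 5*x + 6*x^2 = 6*x^2 + 5*x + 1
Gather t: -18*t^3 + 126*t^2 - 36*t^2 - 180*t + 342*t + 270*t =-18*t^3 + 90*t^2 + 432*t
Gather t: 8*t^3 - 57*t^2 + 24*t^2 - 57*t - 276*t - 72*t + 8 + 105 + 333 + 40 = 8*t^3 - 33*t^2 - 405*t + 486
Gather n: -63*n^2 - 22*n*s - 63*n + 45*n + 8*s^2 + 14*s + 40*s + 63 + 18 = -63*n^2 + n*(-22*s - 18) + 8*s^2 + 54*s + 81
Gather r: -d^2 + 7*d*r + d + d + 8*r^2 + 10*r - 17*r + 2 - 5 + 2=-d^2 + 2*d + 8*r^2 + r*(7*d - 7) - 1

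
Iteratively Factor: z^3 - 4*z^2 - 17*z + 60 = (z - 5)*(z^2 + z - 12) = (z - 5)*(z - 3)*(z + 4)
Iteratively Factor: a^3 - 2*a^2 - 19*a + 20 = (a + 4)*(a^2 - 6*a + 5) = (a - 5)*(a + 4)*(a - 1)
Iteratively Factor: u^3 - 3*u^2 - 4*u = (u - 4)*(u^2 + u) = (u - 4)*(u + 1)*(u)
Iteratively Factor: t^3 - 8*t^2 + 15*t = (t)*(t^2 - 8*t + 15) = t*(t - 5)*(t - 3)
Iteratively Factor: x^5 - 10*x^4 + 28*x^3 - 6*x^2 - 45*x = (x)*(x^4 - 10*x^3 + 28*x^2 - 6*x - 45) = x*(x - 3)*(x^3 - 7*x^2 + 7*x + 15) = x*(x - 5)*(x - 3)*(x^2 - 2*x - 3) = x*(x - 5)*(x - 3)*(x + 1)*(x - 3)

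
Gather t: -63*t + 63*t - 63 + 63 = 0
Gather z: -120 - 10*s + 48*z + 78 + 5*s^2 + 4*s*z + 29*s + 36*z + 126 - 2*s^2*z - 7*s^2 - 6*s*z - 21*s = -2*s^2 - 2*s + z*(-2*s^2 - 2*s + 84) + 84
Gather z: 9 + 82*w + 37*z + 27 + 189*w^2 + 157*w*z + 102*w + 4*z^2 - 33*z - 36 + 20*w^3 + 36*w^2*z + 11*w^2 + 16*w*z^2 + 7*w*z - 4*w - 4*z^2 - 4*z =20*w^3 + 200*w^2 + 16*w*z^2 + 180*w + z*(36*w^2 + 164*w)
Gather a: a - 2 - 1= a - 3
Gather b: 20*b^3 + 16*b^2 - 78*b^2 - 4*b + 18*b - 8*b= 20*b^3 - 62*b^2 + 6*b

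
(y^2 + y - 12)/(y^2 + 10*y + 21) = (y^2 + y - 12)/(y^2 + 10*y + 21)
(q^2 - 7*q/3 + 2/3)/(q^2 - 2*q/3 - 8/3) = (3*q - 1)/(3*q + 4)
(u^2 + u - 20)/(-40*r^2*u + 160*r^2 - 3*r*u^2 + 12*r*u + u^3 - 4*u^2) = (-u - 5)/(40*r^2 + 3*r*u - u^2)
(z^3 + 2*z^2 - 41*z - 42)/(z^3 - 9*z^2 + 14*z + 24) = (z + 7)/(z - 4)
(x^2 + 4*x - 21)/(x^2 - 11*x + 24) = (x + 7)/(x - 8)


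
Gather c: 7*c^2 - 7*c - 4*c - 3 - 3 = 7*c^2 - 11*c - 6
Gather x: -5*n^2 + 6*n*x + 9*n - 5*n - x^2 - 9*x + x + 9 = -5*n^2 + 4*n - x^2 + x*(6*n - 8) + 9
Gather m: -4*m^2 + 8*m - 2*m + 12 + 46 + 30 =-4*m^2 + 6*m + 88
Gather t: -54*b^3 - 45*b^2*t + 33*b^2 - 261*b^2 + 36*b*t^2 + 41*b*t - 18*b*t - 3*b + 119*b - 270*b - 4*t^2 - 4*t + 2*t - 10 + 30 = -54*b^3 - 228*b^2 - 154*b + t^2*(36*b - 4) + t*(-45*b^2 + 23*b - 2) + 20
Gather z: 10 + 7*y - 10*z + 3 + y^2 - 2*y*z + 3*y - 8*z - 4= y^2 + 10*y + z*(-2*y - 18) + 9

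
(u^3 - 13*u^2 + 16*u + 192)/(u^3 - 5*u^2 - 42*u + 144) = (u^2 - 5*u - 24)/(u^2 + 3*u - 18)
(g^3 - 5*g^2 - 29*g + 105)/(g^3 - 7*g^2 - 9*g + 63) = (g + 5)/(g + 3)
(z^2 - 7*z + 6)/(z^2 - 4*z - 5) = (-z^2 + 7*z - 6)/(-z^2 + 4*z + 5)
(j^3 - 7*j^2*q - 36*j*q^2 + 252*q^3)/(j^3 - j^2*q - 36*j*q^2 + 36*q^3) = (-j + 7*q)/(-j + q)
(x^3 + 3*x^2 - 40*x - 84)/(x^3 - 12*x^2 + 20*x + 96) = (x + 7)/(x - 8)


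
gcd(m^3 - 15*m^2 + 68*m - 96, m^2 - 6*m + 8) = m - 4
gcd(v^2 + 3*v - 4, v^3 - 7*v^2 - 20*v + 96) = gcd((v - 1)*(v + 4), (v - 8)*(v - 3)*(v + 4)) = v + 4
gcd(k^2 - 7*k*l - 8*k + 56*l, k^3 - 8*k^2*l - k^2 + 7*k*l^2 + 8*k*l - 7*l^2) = k - 7*l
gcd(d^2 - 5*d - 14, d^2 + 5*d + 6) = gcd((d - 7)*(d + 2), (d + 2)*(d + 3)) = d + 2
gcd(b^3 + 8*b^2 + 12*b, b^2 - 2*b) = b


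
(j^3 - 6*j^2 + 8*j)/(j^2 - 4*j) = j - 2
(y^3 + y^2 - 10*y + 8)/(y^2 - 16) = (y^2 - 3*y + 2)/(y - 4)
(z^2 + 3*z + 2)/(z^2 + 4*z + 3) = (z + 2)/(z + 3)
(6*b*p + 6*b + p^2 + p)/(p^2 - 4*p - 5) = (6*b + p)/(p - 5)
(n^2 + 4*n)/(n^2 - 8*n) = (n + 4)/(n - 8)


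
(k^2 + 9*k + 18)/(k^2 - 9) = (k + 6)/(k - 3)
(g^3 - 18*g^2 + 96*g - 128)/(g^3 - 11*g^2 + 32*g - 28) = (g^2 - 16*g + 64)/(g^2 - 9*g + 14)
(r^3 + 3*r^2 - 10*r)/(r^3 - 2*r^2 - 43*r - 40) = r*(r - 2)/(r^2 - 7*r - 8)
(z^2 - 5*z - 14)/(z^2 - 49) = (z + 2)/(z + 7)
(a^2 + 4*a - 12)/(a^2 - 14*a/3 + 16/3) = 3*(a + 6)/(3*a - 8)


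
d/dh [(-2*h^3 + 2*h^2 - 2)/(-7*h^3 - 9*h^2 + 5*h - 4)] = 2*(16*h^4 - 10*h^3 - 4*h^2 - 26*h + 5)/(49*h^6 + 126*h^5 + 11*h^4 - 34*h^3 + 97*h^2 - 40*h + 16)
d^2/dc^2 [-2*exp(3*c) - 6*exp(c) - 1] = (-18*exp(2*c) - 6)*exp(c)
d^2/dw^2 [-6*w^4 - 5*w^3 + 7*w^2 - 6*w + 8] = -72*w^2 - 30*w + 14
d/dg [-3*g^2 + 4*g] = 4 - 6*g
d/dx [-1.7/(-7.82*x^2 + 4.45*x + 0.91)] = (7.565 - 26.588*x)/(-7.82*x^2 + 4.45*x + 0.91)^2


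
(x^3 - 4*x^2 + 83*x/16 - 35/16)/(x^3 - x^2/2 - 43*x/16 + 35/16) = (4*x - 7)/(4*x + 7)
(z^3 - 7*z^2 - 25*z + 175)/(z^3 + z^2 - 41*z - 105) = (z - 5)/(z + 3)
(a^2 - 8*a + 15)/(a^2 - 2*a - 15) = (a - 3)/(a + 3)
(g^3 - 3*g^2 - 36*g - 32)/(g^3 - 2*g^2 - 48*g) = (g^2 + 5*g + 4)/(g*(g + 6))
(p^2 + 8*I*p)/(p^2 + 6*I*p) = (p + 8*I)/(p + 6*I)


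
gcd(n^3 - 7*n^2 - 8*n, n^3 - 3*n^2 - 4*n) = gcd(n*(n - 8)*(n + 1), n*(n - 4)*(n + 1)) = n^2 + n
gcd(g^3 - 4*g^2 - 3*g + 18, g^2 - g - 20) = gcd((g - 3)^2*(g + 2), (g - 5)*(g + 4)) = 1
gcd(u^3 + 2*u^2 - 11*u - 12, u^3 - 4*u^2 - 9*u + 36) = u - 3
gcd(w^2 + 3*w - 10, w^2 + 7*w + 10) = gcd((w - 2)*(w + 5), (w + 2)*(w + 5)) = w + 5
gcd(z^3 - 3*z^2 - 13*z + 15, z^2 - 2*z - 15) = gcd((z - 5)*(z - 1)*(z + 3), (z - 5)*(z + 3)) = z^2 - 2*z - 15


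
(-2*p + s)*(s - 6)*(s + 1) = -2*p*s^2 + 10*p*s + 12*p + s^3 - 5*s^2 - 6*s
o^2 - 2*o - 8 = (o - 4)*(o + 2)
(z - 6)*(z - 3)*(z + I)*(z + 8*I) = z^4 - 9*z^3 + 9*I*z^3 + 10*z^2 - 81*I*z^2 + 72*z + 162*I*z - 144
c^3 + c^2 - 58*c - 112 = (c - 8)*(c + 2)*(c + 7)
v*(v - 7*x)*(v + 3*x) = v^3 - 4*v^2*x - 21*v*x^2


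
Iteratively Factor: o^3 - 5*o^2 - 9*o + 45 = (o - 3)*(o^2 - 2*o - 15) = (o - 5)*(o - 3)*(o + 3)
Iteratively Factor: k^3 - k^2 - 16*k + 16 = (k - 1)*(k^2 - 16) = (k - 4)*(k - 1)*(k + 4)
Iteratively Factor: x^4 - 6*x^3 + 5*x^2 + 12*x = (x - 3)*(x^3 - 3*x^2 - 4*x) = (x - 4)*(x - 3)*(x^2 + x) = (x - 4)*(x - 3)*(x + 1)*(x)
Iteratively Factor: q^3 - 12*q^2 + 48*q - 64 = (q - 4)*(q^2 - 8*q + 16) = (q - 4)^2*(q - 4)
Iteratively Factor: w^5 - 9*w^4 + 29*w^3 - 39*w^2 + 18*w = (w - 1)*(w^4 - 8*w^3 + 21*w^2 - 18*w) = (w - 2)*(w - 1)*(w^3 - 6*w^2 + 9*w) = (w - 3)*(w - 2)*(w - 1)*(w^2 - 3*w) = w*(w - 3)*(w - 2)*(w - 1)*(w - 3)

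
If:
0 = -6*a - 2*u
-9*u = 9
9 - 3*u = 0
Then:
No Solution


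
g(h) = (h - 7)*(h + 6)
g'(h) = 2*h - 1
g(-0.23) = -41.72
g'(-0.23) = -1.46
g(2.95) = -36.25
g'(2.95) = 4.90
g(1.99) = -40.03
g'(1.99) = 2.98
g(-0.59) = -41.06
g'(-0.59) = -2.18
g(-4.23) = -19.88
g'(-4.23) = -9.46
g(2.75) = -37.19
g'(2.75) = 4.50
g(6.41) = -7.32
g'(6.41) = 11.82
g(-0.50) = -41.25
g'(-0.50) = -2.00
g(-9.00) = 48.00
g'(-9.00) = -19.00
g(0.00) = -42.00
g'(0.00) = -1.00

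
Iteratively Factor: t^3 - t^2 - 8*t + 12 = (t + 3)*(t^2 - 4*t + 4) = (t - 2)*(t + 3)*(t - 2)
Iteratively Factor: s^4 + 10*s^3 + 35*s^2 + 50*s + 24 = (s + 1)*(s^3 + 9*s^2 + 26*s + 24) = (s + 1)*(s + 4)*(s^2 + 5*s + 6) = (s + 1)*(s + 2)*(s + 4)*(s + 3)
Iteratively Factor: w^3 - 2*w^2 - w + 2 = (w + 1)*(w^2 - 3*w + 2) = (w - 1)*(w + 1)*(w - 2)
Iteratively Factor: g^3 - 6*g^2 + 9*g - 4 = (g - 1)*(g^2 - 5*g + 4) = (g - 1)^2*(g - 4)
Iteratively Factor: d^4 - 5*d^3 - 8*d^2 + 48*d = (d - 4)*(d^3 - d^2 - 12*d) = (d - 4)^2*(d^2 + 3*d) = (d - 4)^2*(d + 3)*(d)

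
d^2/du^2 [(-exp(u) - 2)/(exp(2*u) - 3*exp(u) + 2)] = (-exp(4*u) - 11*exp(3*u) + 30*exp(2*u) - 8*exp(u) - 16)*exp(u)/(exp(6*u) - 9*exp(5*u) + 33*exp(4*u) - 63*exp(3*u) + 66*exp(2*u) - 36*exp(u) + 8)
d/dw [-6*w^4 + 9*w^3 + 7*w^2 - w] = -24*w^3 + 27*w^2 + 14*w - 1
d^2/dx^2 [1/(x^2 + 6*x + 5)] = 2*(-x^2 - 6*x + 4*(x + 3)^2 - 5)/(x^2 + 6*x + 5)^3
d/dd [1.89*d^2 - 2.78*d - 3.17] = 3.78*d - 2.78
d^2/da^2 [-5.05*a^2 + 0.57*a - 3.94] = -10.1000000000000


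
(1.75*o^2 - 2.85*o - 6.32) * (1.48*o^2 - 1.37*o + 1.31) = 2.59*o^4 - 6.6155*o^3 - 3.1566*o^2 + 4.9249*o - 8.2792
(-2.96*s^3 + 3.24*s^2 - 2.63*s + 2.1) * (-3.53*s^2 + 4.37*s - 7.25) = 10.4488*s^5 - 24.3724*s^4 + 44.9027*s^3 - 42.3961*s^2 + 28.2445*s - 15.225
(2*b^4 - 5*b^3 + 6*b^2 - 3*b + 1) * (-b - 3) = -2*b^5 - b^4 + 9*b^3 - 15*b^2 + 8*b - 3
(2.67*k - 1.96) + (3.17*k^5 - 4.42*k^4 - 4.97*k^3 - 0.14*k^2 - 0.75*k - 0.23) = 3.17*k^5 - 4.42*k^4 - 4.97*k^3 - 0.14*k^2 + 1.92*k - 2.19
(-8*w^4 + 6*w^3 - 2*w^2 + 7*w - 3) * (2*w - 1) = -16*w^5 + 20*w^4 - 10*w^3 + 16*w^2 - 13*w + 3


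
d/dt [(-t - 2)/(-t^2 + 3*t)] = (-t^2 - 4*t + 6)/(t^2*(t^2 - 6*t + 9))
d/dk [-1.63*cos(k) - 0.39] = 1.63*sin(k)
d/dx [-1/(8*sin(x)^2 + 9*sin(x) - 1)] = (16*sin(x) + 9)*cos(x)/(8*sin(x)^2 + 9*sin(x) - 1)^2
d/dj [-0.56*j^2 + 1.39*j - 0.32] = 1.39 - 1.12*j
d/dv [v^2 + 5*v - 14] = 2*v + 5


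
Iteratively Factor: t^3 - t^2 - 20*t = (t)*(t^2 - t - 20) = t*(t - 5)*(t + 4)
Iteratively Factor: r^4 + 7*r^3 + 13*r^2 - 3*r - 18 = (r + 2)*(r^3 + 5*r^2 + 3*r - 9) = (r + 2)*(r + 3)*(r^2 + 2*r - 3) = (r - 1)*(r + 2)*(r + 3)*(r + 3)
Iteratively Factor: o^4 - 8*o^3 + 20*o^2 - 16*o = (o - 2)*(o^3 - 6*o^2 + 8*o) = (o - 2)^2*(o^2 - 4*o) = (o - 4)*(o - 2)^2*(o)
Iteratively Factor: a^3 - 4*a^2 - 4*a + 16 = (a - 2)*(a^2 - 2*a - 8) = (a - 4)*(a - 2)*(a + 2)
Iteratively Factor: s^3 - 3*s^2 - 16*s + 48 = (s - 3)*(s^2 - 16) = (s - 4)*(s - 3)*(s + 4)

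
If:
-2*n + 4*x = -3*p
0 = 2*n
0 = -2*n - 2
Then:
No Solution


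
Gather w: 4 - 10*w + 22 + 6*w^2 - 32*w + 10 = 6*w^2 - 42*w + 36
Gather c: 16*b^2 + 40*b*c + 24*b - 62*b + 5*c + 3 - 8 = 16*b^2 - 38*b + c*(40*b + 5) - 5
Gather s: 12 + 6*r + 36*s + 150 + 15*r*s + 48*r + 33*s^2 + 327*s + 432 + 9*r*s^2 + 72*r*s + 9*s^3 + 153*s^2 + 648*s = 54*r + 9*s^3 + s^2*(9*r + 186) + s*(87*r + 1011) + 594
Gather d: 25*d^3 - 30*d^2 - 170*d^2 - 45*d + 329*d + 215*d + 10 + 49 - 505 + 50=25*d^3 - 200*d^2 + 499*d - 396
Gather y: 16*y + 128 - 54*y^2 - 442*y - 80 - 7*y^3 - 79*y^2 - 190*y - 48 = -7*y^3 - 133*y^2 - 616*y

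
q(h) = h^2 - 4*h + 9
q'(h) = 2*h - 4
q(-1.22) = 15.37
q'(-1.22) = -6.44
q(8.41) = 46.09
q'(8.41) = 12.82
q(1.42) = 5.34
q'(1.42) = -1.16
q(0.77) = 6.51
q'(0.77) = -2.46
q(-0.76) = 12.62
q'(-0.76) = -5.52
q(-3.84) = 39.11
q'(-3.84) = -11.68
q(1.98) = 5.00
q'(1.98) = -0.04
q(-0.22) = 9.93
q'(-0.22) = -4.44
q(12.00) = 105.00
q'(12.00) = 20.00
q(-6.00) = 69.00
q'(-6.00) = -16.00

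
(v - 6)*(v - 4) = v^2 - 10*v + 24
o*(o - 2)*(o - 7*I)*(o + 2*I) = o^4 - 2*o^3 - 5*I*o^3 + 14*o^2 + 10*I*o^2 - 28*o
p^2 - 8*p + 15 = (p - 5)*(p - 3)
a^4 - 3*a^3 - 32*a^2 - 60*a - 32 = (a - 8)*(a + 1)*(a + 2)^2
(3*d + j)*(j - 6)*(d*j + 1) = 3*d^2*j^2 - 18*d^2*j + d*j^3 - 6*d*j^2 + 3*d*j - 18*d + j^2 - 6*j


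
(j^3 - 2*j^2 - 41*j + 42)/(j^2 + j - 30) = (j^2 - 8*j + 7)/(j - 5)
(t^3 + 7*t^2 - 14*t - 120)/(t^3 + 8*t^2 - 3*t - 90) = (t - 4)/(t - 3)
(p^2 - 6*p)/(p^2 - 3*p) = (p - 6)/(p - 3)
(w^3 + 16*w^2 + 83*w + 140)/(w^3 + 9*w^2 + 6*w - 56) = (w + 5)/(w - 2)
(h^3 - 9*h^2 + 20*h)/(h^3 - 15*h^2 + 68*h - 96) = h*(h - 5)/(h^2 - 11*h + 24)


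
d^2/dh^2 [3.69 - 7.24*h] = 0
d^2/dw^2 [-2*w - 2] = 0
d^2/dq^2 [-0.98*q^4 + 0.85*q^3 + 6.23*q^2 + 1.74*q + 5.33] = -11.76*q^2 + 5.1*q + 12.46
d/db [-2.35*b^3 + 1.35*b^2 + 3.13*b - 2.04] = -7.05*b^2 + 2.7*b + 3.13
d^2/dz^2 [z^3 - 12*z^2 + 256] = 6*z - 24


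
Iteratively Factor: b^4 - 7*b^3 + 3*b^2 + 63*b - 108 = (b - 4)*(b^3 - 3*b^2 - 9*b + 27) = (b - 4)*(b - 3)*(b^2 - 9) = (b - 4)*(b - 3)^2*(b + 3)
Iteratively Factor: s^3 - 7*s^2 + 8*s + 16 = (s - 4)*(s^2 - 3*s - 4) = (s - 4)^2*(s + 1)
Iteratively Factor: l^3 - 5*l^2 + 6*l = (l - 3)*(l^2 - 2*l) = l*(l - 3)*(l - 2)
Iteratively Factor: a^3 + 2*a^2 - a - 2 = (a + 1)*(a^2 + a - 2) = (a + 1)*(a + 2)*(a - 1)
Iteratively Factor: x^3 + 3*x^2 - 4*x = (x - 1)*(x^2 + 4*x) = (x - 1)*(x + 4)*(x)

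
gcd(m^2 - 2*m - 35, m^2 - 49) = m - 7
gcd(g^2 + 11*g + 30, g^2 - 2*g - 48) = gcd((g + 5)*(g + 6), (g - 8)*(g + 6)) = g + 6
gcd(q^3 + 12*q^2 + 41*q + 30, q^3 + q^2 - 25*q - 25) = q^2 + 6*q + 5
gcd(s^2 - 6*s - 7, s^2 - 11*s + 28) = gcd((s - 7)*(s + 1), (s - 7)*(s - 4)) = s - 7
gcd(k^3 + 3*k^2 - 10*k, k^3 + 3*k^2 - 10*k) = k^3 + 3*k^2 - 10*k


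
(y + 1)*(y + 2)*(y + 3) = y^3 + 6*y^2 + 11*y + 6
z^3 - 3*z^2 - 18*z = z*(z - 6)*(z + 3)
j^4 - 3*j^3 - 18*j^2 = j^2*(j - 6)*(j + 3)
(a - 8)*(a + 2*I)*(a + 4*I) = a^3 - 8*a^2 + 6*I*a^2 - 8*a - 48*I*a + 64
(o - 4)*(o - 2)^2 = o^3 - 8*o^2 + 20*o - 16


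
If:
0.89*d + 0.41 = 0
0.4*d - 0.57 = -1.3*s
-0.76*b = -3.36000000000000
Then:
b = 4.42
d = -0.46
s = 0.58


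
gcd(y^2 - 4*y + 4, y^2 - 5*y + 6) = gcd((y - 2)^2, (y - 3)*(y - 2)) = y - 2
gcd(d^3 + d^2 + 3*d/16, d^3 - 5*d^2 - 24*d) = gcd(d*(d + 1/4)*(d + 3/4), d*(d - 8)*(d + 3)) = d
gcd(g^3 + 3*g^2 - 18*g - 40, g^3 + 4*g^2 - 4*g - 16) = g + 2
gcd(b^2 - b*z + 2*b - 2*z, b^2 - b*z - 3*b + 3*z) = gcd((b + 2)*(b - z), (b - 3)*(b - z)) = -b + z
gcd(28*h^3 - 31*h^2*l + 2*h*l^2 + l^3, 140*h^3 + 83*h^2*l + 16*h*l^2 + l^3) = 7*h + l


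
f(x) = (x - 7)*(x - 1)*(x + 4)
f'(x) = (x - 7)*(x - 1) + (x - 7)*(x + 4) + (x - 1)*(x + 4) = 3*x^2 - 8*x - 25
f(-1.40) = 52.42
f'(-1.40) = -7.92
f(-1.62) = 53.75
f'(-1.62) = -4.17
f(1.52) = -15.73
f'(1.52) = -30.23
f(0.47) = 15.47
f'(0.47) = -28.10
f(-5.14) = -84.98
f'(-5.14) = 95.38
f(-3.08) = 37.84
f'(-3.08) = 28.10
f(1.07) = -2.10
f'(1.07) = -30.13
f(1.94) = -28.25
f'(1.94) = -29.23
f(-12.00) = -1976.00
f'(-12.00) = 503.00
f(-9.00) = -800.00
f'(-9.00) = 290.00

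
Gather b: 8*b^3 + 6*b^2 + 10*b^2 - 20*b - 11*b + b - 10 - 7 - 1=8*b^3 + 16*b^2 - 30*b - 18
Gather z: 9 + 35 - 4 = 40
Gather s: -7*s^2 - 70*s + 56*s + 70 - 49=-7*s^2 - 14*s + 21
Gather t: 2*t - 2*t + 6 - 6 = 0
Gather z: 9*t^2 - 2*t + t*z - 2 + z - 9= 9*t^2 - 2*t + z*(t + 1) - 11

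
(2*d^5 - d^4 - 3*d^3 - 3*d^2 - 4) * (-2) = -4*d^5 + 2*d^4 + 6*d^3 + 6*d^2 + 8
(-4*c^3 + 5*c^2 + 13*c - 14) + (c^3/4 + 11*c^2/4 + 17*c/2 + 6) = -15*c^3/4 + 31*c^2/4 + 43*c/2 - 8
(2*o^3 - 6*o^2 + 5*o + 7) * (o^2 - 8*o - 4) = 2*o^5 - 22*o^4 + 45*o^3 - 9*o^2 - 76*o - 28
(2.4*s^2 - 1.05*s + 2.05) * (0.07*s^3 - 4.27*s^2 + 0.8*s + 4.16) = 0.168*s^5 - 10.3215*s^4 + 6.547*s^3 + 0.390500000000001*s^2 - 2.728*s + 8.528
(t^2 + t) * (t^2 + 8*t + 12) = t^4 + 9*t^3 + 20*t^2 + 12*t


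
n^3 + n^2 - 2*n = n*(n - 1)*(n + 2)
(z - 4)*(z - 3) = z^2 - 7*z + 12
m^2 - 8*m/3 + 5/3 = (m - 5/3)*(m - 1)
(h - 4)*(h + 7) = h^2 + 3*h - 28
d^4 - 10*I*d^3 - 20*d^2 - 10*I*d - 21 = (d - 7*I)*(d - 3*I)*(d - I)*(d + I)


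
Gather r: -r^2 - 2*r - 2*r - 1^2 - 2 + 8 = -r^2 - 4*r + 5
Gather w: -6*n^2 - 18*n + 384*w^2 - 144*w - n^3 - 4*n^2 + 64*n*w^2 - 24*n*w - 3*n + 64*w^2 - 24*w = -n^3 - 10*n^2 - 21*n + w^2*(64*n + 448) + w*(-24*n - 168)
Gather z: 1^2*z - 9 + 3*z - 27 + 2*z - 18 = 6*z - 54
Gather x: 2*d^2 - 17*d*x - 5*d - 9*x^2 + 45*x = 2*d^2 - 5*d - 9*x^2 + x*(45 - 17*d)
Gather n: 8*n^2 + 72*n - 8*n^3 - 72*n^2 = -8*n^3 - 64*n^2 + 72*n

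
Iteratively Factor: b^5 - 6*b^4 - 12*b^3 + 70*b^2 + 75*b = (b - 5)*(b^4 - b^3 - 17*b^2 - 15*b) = (b - 5)^2*(b^3 + 4*b^2 + 3*b) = (b - 5)^2*(b + 1)*(b^2 + 3*b) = b*(b - 5)^2*(b + 1)*(b + 3)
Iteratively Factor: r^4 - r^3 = (r)*(r^3 - r^2) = r*(r - 1)*(r^2) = r^2*(r - 1)*(r)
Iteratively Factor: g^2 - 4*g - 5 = (g - 5)*(g + 1)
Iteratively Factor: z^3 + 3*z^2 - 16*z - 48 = (z + 4)*(z^2 - z - 12) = (z + 3)*(z + 4)*(z - 4)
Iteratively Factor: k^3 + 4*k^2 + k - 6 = (k + 3)*(k^2 + k - 2) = (k - 1)*(k + 3)*(k + 2)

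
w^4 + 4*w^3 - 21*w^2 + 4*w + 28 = (w - 2)^2*(w + 1)*(w + 7)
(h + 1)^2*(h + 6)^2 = h^4 + 14*h^3 + 61*h^2 + 84*h + 36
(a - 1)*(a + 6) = a^2 + 5*a - 6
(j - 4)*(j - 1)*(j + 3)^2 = j^4 + j^3 - 17*j^2 - 21*j + 36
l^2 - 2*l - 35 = (l - 7)*(l + 5)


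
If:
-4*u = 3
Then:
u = -3/4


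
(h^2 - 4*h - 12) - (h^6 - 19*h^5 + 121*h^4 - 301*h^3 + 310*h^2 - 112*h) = -h^6 + 19*h^5 - 121*h^4 + 301*h^3 - 309*h^2 + 108*h - 12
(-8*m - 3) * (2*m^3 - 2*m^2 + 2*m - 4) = -16*m^4 + 10*m^3 - 10*m^2 + 26*m + 12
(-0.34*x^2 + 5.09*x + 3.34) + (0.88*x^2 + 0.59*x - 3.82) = 0.54*x^2 + 5.68*x - 0.48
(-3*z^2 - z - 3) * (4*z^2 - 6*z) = -12*z^4 + 14*z^3 - 6*z^2 + 18*z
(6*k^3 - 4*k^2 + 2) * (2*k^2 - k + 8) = 12*k^5 - 14*k^4 + 52*k^3 - 28*k^2 - 2*k + 16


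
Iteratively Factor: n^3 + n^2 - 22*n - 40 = (n - 5)*(n^2 + 6*n + 8) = (n - 5)*(n + 4)*(n + 2)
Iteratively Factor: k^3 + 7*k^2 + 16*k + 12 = (k + 3)*(k^2 + 4*k + 4) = (k + 2)*(k + 3)*(k + 2)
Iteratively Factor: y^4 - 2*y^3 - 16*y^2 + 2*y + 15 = (y - 5)*(y^3 + 3*y^2 - y - 3) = (y - 5)*(y - 1)*(y^2 + 4*y + 3) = (y - 5)*(y - 1)*(y + 3)*(y + 1)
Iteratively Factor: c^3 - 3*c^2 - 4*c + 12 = (c + 2)*(c^2 - 5*c + 6) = (c - 3)*(c + 2)*(c - 2)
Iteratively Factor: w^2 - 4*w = (w - 4)*(w)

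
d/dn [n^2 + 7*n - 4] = 2*n + 7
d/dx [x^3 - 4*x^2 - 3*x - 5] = 3*x^2 - 8*x - 3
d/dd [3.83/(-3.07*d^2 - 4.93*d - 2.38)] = (23.5162*d + 18.8819)/(3.07*d^2 + 4.93*d + 2.38)^2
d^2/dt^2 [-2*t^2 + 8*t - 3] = -4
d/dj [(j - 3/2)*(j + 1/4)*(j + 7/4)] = 3*j^2 + j - 41/16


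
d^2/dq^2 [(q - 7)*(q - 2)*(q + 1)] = 6*q - 16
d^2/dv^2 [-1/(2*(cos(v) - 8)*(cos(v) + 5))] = (4*sin(v)^4 - 171*sin(v)^2 - 435*cos(v)/4 - 9*cos(3*v)/4 + 69)/(2*(cos(v) - 8)^3*(cos(v) + 5)^3)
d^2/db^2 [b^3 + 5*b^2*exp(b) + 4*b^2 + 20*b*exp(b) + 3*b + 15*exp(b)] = 5*b^2*exp(b) + 40*b*exp(b) + 6*b + 65*exp(b) + 8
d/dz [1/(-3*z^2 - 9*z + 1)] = 3*(2*z + 3)/(3*z^2 + 9*z - 1)^2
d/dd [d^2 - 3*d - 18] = 2*d - 3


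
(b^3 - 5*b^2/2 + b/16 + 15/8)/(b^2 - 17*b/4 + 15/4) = (4*b^2 - 5*b - 6)/(4*(b - 3))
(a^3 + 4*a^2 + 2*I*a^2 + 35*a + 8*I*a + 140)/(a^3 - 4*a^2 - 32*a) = (a^2 + 2*I*a + 35)/(a*(a - 8))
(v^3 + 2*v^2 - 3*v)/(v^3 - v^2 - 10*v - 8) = v*(-v^2 - 2*v + 3)/(-v^3 + v^2 + 10*v + 8)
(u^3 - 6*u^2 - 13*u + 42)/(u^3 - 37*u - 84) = (u - 2)/(u + 4)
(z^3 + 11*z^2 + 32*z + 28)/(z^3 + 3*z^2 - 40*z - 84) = (z + 2)/(z - 6)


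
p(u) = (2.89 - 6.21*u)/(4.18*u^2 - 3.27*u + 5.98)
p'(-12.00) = 0.01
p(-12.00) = 0.12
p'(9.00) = 0.02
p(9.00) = -0.17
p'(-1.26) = 0.16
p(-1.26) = 0.64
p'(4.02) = 0.08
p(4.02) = -0.37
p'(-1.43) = 0.16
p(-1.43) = 0.61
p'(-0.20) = -0.47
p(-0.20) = 0.61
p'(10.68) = 0.01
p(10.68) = -0.14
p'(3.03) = 0.12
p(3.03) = -0.46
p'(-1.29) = 0.16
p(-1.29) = 0.64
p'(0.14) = -0.97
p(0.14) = 0.36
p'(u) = (2.89 - 6.21*u)*(3.27 - 8.36*u)/(4.18*u^2 - 3.27*u + 5.98)^2 - 6.21/(4.18*u^2 - 3.27*u + 5.98) = (25.9578*u^2 - 24.1604*u - 27.6855)/(17.4724*u^4 - 27.3372*u^3 + 60.6857*u^2 - 39.1092*u + 35.7604)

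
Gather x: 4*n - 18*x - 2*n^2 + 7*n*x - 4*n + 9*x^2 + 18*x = -2*n^2 + 7*n*x + 9*x^2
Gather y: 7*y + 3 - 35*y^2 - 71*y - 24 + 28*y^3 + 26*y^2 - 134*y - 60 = 28*y^3 - 9*y^2 - 198*y - 81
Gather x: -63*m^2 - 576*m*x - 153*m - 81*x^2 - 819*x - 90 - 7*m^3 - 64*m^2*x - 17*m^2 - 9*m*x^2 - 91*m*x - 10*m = -7*m^3 - 80*m^2 - 163*m + x^2*(-9*m - 81) + x*(-64*m^2 - 667*m - 819) - 90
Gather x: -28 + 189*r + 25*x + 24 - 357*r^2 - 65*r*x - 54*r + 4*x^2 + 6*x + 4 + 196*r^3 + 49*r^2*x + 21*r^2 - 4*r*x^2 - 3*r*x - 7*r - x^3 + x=196*r^3 - 336*r^2 + 128*r - x^3 + x^2*(4 - 4*r) + x*(49*r^2 - 68*r + 32)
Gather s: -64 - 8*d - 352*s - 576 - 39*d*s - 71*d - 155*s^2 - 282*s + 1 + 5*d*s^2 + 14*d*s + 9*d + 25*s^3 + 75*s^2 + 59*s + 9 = -70*d + 25*s^3 + s^2*(5*d - 80) + s*(-25*d - 575) - 630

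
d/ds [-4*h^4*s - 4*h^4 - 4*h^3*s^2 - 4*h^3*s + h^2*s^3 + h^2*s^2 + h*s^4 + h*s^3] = h*(-4*h^3 - 8*h^2*s - 4*h^2 + 3*h*s^2 + 2*h*s + 4*s^3 + 3*s^2)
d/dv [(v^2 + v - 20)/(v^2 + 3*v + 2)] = 2*(v^2 + 22*v + 31)/(v^4 + 6*v^3 + 13*v^2 + 12*v + 4)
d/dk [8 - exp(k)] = -exp(k)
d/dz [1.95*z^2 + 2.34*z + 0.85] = 3.9*z + 2.34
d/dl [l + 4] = 1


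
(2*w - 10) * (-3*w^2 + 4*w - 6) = -6*w^3 + 38*w^2 - 52*w + 60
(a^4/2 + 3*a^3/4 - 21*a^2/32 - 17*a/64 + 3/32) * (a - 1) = a^5/2 + a^4/4 - 45*a^3/32 + 25*a^2/64 + 23*a/64 - 3/32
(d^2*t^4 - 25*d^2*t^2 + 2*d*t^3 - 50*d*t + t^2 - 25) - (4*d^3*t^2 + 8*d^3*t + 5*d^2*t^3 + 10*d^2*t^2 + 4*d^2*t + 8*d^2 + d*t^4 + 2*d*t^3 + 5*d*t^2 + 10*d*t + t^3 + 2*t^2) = -4*d^3*t^2 - 8*d^3*t + d^2*t^4 - 5*d^2*t^3 - 35*d^2*t^2 - 4*d^2*t - 8*d^2 - d*t^4 - 5*d*t^2 - 60*d*t - t^3 - t^2 - 25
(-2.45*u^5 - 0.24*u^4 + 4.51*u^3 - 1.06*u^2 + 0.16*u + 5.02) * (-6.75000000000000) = 16.5375*u^5 + 1.62*u^4 - 30.4425*u^3 + 7.155*u^2 - 1.08*u - 33.885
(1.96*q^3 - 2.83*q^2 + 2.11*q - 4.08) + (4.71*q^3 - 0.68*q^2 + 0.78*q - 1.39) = 6.67*q^3 - 3.51*q^2 + 2.89*q - 5.47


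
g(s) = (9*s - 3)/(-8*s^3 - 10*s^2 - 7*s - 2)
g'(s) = (9*s - 3)*(24*s^2 + 20*s + 7)/(-8*s^3 - 10*s^2 - 7*s - 2)^2 + 9/(-8*s^3 - 10*s^2 - 7*s - 2) = 3*(48*s^3 + 6*s^2 - 20*s - 13)/(64*s^6 + 160*s^5 + 212*s^4 + 172*s^3 + 89*s^2 + 28*s + 4)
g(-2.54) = -0.31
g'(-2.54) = -0.31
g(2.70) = -0.08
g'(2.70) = 0.04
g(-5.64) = -0.05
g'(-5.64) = -0.02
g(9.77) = -0.01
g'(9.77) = 0.00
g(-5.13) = -0.06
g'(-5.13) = -0.03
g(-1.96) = -0.62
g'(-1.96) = -0.83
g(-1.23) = -2.21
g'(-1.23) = -5.08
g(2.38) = -0.10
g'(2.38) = 0.06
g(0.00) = 1.50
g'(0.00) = -9.75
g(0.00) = 1.50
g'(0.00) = -9.75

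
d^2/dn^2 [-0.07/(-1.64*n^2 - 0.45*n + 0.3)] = (-0.376544*n^2 - 0.10332*n + 0.07*(3.28*n + 0.45)*(6.56*n + 0.9) + 0.06888)/(1.64*n^2 + 0.45*n - 0.3)^3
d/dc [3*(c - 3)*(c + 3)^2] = 9*(c - 1)*(c + 3)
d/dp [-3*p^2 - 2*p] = -6*p - 2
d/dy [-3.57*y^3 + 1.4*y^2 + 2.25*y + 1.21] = -10.71*y^2 + 2.8*y + 2.25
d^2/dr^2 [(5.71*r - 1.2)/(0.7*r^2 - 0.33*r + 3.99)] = ((5.4486 - 23.982*r)*(0.7*r^2 - 0.33*r + 3.99) + (1.4*r - 0.33)*(2.8*r - 0.66)*(5.71*r - 1.2))/(0.7*r^2 - 0.33*r + 3.99)^3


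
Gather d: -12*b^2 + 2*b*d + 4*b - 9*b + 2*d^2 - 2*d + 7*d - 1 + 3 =-12*b^2 - 5*b + 2*d^2 + d*(2*b + 5) + 2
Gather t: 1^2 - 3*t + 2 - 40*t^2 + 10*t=-40*t^2 + 7*t + 3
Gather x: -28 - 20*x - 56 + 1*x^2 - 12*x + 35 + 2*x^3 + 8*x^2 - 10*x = 2*x^3 + 9*x^2 - 42*x - 49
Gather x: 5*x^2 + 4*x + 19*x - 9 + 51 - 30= 5*x^2 + 23*x + 12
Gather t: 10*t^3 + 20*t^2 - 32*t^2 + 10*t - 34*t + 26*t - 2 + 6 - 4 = 10*t^3 - 12*t^2 + 2*t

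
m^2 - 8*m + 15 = (m - 5)*(m - 3)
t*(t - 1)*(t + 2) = t^3 + t^2 - 2*t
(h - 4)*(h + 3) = h^2 - h - 12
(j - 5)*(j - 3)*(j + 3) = j^3 - 5*j^2 - 9*j + 45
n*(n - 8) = n^2 - 8*n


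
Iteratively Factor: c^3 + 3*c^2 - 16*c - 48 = (c + 3)*(c^2 - 16) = (c - 4)*(c + 3)*(c + 4)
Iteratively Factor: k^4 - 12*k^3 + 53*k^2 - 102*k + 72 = (k - 4)*(k^3 - 8*k^2 + 21*k - 18) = (k - 4)*(k - 2)*(k^2 - 6*k + 9) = (k - 4)*(k - 3)*(k - 2)*(k - 3)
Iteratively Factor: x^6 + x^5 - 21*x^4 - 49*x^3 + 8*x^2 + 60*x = (x)*(x^5 + x^4 - 21*x^3 - 49*x^2 + 8*x + 60) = x*(x + 2)*(x^4 - x^3 - 19*x^2 - 11*x + 30) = x*(x - 5)*(x + 2)*(x^3 + 4*x^2 + x - 6) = x*(x - 5)*(x + 2)*(x + 3)*(x^2 + x - 2) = x*(x - 5)*(x + 2)^2*(x + 3)*(x - 1)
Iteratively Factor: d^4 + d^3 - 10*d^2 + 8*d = (d - 1)*(d^3 + 2*d^2 - 8*d) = (d - 2)*(d - 1)*(d^2 + 4*d) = (d - 2)*(d - 1)*(d + 4)*(d)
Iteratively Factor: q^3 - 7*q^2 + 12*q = (q - 4)*(q^2 - 3*q) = q*(q - 4)*(q - 3)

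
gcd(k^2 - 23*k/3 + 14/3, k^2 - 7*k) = k - 7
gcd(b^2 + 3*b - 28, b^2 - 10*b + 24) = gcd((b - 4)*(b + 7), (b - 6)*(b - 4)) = b - 4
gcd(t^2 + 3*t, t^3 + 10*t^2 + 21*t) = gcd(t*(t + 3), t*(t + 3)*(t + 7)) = t^2 + 3*t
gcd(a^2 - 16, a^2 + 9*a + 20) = a + 4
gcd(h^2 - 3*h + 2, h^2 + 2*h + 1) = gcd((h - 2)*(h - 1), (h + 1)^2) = 1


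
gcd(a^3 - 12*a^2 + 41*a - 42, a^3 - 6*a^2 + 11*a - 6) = a^2 - 5*a + 6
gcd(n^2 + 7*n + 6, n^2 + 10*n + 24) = n + 6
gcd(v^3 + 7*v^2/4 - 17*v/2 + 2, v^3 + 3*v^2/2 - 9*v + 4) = v^2 + 2*v - 8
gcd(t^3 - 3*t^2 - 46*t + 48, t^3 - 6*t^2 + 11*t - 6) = t - 1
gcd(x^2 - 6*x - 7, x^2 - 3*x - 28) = x - 7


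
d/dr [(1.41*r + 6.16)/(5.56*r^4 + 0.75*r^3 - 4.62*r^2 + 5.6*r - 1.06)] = (-23.5188*r^4 - 139.1134*r^3 - 7.3458*r^2 + 56.9184*r - 35.9906)/(30.9136*r^8 + 8.34*r^7 - 50.8119*r^6 + 55.342*r^5 + 17.9572*r^4 - 53.334*r^3 + 41.1544*r^2 - 11.872*r + 1.1236)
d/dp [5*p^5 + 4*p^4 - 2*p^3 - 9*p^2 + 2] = p*(25*p^3 + 16*p^2 - 6*p - 18)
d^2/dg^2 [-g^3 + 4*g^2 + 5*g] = 8 - 6*g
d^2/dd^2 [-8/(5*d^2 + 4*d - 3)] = 16*(25*d^2 + 20*d - 4*(5*d + 2)^2 - 15)/(5*d^2 + 4*d - 3)^3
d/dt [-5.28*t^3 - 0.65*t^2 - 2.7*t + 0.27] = -15.84*t^2 - 1.3*t - 2.7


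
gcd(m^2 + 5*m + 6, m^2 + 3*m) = m + 3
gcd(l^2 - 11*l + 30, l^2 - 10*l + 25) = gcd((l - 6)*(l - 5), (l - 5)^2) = l - 5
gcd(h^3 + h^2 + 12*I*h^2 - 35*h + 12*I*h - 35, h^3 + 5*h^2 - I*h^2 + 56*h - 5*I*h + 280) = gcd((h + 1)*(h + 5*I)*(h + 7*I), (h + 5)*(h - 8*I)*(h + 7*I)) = h + 7*I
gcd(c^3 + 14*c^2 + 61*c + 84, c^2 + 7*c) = c + 7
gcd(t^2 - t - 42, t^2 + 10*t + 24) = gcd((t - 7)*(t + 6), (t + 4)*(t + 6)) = t + 6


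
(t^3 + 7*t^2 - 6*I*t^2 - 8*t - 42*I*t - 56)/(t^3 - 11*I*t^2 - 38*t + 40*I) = (t + 7)/(t - 5*I)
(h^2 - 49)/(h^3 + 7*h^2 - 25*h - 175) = (h - 7)/(h^2 - 25)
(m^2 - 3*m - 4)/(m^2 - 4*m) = (m + 1)/m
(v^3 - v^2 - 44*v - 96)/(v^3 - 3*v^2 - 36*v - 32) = (v + 3)/(v + 1)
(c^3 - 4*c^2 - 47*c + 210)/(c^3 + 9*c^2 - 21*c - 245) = (c - 6)/(c + 7)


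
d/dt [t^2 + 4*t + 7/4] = 2*t + 4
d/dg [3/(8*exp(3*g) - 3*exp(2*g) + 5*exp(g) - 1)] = (-72*exp(2*g) + 18*exp(g) - 15)*exp(g)/(8*exp(3*g) - 3*exp(2*g) + 5*exp(g) - 1)^2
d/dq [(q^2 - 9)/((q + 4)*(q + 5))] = (9*q^2 + 58*q + 81)/(q^4 + 18*q^3 + 121*q^2 + 360*q + 400)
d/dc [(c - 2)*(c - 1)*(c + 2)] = 3*c^2 - 2*c - 4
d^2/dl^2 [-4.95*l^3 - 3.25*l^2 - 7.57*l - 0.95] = -29.7*l - 6.5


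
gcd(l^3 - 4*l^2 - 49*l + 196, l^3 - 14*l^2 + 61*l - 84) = l^2 - 11*l + 28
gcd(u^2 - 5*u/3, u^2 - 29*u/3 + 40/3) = u - 5/3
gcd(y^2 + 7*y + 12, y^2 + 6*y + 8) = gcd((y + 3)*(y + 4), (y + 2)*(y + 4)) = y + 4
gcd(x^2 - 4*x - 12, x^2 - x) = 1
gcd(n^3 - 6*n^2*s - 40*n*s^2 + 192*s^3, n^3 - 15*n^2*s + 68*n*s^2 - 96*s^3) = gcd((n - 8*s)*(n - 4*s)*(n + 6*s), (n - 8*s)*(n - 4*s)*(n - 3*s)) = n^2 - 12*n*s + 32*s^2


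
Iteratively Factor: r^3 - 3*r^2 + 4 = (r - 2)*(r^2 - r - 2) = (r - 2)*(r + 1)*(r - 2)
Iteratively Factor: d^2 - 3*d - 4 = (d - 4)*(d + 1)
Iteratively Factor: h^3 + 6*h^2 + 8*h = (h)*(h^2 + 6*h + 8) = h*(h + 2)*(h + 4)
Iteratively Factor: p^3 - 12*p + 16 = (p - 2)*(p^2 + 2*p - 8) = (p - 2)*(p + 4)*(p - 2)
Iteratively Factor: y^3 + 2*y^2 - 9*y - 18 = (y - 3)*(y^2 + 5*y + 6) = (y - 3)*(y + 2)*(y + 3)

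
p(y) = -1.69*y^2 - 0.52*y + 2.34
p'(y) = -3.38*y - 0.52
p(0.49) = 1.68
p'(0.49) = -2.18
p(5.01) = -42.68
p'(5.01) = -17.45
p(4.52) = -34.54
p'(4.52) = -15.80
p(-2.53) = -7.16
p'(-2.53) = 8.03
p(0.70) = 1.15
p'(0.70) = -2.89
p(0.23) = 2.13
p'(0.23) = -1.30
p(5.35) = -48.81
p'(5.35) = -18.60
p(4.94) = -41.47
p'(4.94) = -17.22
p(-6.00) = -55.38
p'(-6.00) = 19.76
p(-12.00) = -234.78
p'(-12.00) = 40.04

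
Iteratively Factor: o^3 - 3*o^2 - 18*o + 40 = (o + 4)*(o^2 - 7*o + 10) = (o - 5)*(o + 4)*(o - 2)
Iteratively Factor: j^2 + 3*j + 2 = (j + 2)*(j + 1)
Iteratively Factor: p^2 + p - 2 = (p + 2)*(p - 1)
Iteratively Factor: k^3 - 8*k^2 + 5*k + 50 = (k - 5)*(k^2 - 3*k - 10) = (k - 5)*(k + 2)*(k - 5)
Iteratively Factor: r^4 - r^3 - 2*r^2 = (r)*(r^3 - r^2 - 2*r) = r^2*(r^2 - r - 2) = r^2*(r - 2)*(r + 1)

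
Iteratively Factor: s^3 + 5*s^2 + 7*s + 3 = (s + 1)*(s^2 + 4*s + 3) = (s + 1)^2*(s + 3)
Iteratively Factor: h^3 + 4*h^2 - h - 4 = (h + 1)*(h^2 + 3*h - 4) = (h + 1)*(h + 4)*(h - 1)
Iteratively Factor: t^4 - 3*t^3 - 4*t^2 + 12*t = (t - 2)*(t^3 - t^2 - 6*t) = t*(t - 2)*(t^2 - t - 6) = t*(t - 3)*(t - 2)*(t + 2)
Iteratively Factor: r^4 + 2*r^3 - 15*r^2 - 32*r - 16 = (r + 1)*(r^3 + r^2 - 16*r - 16) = (r + 1)^2*(r^2 - 16) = (r + 1)^2*(r + 4)*(r - 4)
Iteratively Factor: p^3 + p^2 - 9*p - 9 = (p + 1)*(p^2 - 9) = (p - 3)*(p + 1)*(p + 3)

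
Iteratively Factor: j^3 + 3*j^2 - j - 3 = (j - 1)*(j^2 + 4*j + 3) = (j - 1)*(j + 3)*(j + 1)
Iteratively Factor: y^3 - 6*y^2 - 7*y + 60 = (y + 3)*(y^2 - 9*y + 20) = (y - 5)*(y + 3)*(y - 4)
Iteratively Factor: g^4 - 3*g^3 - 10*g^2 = (g - 5)*(g^3 + 2*g^2) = g*(g - 5)*(g^2 + 2*g) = g*(g - 5)*(g + 2)*(g)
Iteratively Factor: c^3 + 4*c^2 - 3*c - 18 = (c + 3)*(c^2 + c - 6) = (c - 2)*(c + 3)*(c + 3)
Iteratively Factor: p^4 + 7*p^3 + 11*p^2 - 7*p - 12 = (p + 3)*(p^3 + 4*p^2 - p - 4) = (p - 1)*(p + 3)*(p^2 + 5*p + 4) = (p - 1)*(p + 3)*(p + 4)*(p + 1)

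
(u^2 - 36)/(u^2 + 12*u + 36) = (u - 6)/(u + 6)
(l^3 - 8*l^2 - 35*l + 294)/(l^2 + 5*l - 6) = (l^2 - 14*l + 49)/(l - 1)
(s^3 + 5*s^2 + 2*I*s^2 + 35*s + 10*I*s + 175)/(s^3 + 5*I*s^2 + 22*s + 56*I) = (s^2 + 5*s*(1 - I) - 25*I)/(s^2 - 2*I*s + 8)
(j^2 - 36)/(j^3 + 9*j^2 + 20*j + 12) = (j - 6)/(j^2 + 3*j + 2)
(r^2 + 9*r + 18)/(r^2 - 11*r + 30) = (r^2 + 9*r + 18)/(r^2 - 11*r + 30)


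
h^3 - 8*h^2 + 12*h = h*(h - 6)*(h - 2)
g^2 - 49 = (g - 7)*(g + 7)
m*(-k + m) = -k*m + m^2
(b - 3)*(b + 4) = b^2 + b - 12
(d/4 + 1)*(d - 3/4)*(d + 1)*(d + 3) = d^4/4 + 29*d^3/16 + 13*d^2/4 - 9*d/16 - 9/4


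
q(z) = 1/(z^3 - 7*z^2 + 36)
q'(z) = (-3*z^2 + 14*z)/(z^3 - 7*z^2 + 36)^2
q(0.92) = 0.03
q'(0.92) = 0.01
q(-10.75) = -0.00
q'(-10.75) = -0.00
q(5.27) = -0.08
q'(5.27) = -0.07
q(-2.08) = -0.30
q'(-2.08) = -3.90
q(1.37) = 0.04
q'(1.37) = 0.02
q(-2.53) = -0.04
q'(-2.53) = -0.09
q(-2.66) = -0.03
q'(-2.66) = -0.06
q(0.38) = 0.03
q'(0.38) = 0.00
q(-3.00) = -0.02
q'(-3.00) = -0.02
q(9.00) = 0.01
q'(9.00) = 0.00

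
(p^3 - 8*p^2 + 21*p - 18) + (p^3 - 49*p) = 2*p^3 - 8*p^2 - 28*p - 18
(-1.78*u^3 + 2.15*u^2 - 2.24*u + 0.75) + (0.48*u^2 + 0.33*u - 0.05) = -1.78*u^3 + 2.63*u^2 - 1.91*u + 0.7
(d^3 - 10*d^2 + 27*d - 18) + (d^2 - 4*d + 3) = d^3 - 9*d^2 + 23*d - 15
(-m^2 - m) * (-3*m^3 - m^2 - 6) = 3*m^5 + 4*m^4 + m^3 + 6*m^2 + 6*m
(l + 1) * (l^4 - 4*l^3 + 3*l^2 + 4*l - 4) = l^5 - 3*l^4 - l^3 + 7*l^2 - 4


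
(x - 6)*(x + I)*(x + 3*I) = x^3 - 6*x^2 + 4*I*x^2 - 3*x - 24*I*x + 18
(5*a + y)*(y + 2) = 5*a*y + 10*a + y^2 + 2*y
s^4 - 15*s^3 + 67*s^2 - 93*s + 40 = (s - 8)*(s - 5)*(s - 1)^2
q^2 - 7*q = q*(q - 7)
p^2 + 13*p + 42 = (p + 6)*(p + 7)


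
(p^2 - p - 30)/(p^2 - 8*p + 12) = (p + 5)/(p - 2)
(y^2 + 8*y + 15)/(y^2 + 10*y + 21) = (y + 5)/(y + 7)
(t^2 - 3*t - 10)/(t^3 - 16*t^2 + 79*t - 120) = (t + 2)/(t^2 - 11*t + 24)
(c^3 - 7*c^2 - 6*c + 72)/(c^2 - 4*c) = c - 3 - 18/c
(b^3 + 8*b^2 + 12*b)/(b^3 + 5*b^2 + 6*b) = (b + 6)/(b + 3)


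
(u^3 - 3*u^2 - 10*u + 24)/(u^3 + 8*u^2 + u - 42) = (u - 4)/(u + 7)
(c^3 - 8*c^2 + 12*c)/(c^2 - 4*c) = (c^2 - 8*c + 12)/(c - 4)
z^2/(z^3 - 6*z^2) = 1/(z - 6)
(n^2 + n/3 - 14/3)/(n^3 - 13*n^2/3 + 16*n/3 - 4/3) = (3*n + 7)/(3*n^2 - 7*n + 2)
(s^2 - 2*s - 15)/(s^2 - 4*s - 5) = (s + 3)/(s + 1)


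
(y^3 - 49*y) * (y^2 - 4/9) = y^5 - 445*y^3/9 + 196*y/9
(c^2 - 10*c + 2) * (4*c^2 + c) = 4*c^4 - 39*c^3 - 2*c^2 + 2*c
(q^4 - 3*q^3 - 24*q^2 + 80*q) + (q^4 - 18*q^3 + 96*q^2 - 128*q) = 2*q^4 - 21*q^3 + 72*q^2 - 48*q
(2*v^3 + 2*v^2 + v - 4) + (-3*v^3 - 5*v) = -v^3 + 2*v^2 - 4*v - 4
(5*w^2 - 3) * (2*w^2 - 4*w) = 10*w^4 - 20*w^3 - 6*w^2 + 12*w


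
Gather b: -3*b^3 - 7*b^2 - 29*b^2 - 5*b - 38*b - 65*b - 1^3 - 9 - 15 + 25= -3*b^3 - 36*b^2 - 108*b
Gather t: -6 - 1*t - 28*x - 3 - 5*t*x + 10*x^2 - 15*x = t*(-5*x - 1) + 10*x^2 - 43*x - 9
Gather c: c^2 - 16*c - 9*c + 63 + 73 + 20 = c^2 - 25*c + 156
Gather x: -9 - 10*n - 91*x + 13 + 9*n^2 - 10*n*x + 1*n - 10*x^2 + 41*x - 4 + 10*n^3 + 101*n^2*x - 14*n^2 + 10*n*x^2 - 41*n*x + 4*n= 10*n^3 - 5*n^2 - 5*n + x^2*(10*n - 10) + x*(101*n^2 - 51*n - 50)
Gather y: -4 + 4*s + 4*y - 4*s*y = 4*s + y*(4 - 4*s) - 4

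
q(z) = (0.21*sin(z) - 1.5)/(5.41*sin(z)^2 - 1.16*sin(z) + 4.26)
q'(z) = (-10.82*sin(z)*cos(z) + 1.16*cos(z))*(0.21*sin(z) - 1.5)/(5.41*sin(z)^2 - 1.16*sin(z) + 4.26)^2 + 0.21*cos(z)/(5.41*sin(z)^2 - 1.16*sin(z) + 4.26) = (-1.1361*sin(z)^2 + 16.23*sin(z) - 0.8454)*cos(z)/(29.2681*sin(z)^4 - 12.5512*sin(z)^3 + 47.4388*sin(z)^2 - 9.8832*sin(z) + 18.1476)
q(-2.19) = -0.19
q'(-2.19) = 0.11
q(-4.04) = -0.20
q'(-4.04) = -0.16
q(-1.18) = -0.17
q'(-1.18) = -0.06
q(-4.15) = -0.18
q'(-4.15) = -0.13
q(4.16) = -0.18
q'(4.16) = 0.10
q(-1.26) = -0.17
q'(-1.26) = -0.05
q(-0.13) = -0.34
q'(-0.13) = -0.15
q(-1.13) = -0.17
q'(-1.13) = -0.07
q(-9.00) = -0.28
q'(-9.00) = 0.22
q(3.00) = -0.35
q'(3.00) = -0.08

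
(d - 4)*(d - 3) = d^2 - 7*d + 12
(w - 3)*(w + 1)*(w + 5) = w^3 + 3*w^2 - 13*w - 15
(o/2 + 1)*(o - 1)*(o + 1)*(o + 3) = o^4/2 + 5*o^3/2 + 5*o^2/2 - 5*o/2 - 3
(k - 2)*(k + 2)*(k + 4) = k^3 + 4*k^2 - 4*k - 16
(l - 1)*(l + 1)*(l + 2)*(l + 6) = l^4 + 8*l^3 + 11*l^2 - 8*l - 12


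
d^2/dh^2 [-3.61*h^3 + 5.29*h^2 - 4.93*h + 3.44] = 10.58 - 21.66*h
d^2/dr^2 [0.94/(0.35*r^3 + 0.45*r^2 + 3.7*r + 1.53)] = (-(1.974*r + 0.846)*(0.35*r^3 + 0.45*r^2 + 3.7*r + 1.53) + 0.94*(1.05*r^2 + 0.9*r + 3.7)*(2.1*r^2 + 1.8*r + 7.4))/(0.35*r^3 + 0.45*r^2 + 3.7*r + 1.53)^3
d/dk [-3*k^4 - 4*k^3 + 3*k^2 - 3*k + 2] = -12*k^3 - 12*k^2 + 6*k - 3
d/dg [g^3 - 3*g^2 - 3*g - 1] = 3*g^2 - 6*g - 3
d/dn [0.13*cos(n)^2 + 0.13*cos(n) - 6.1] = -(0.26*cos(n) + 0.13)*sin(n)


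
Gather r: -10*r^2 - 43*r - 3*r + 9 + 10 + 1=-10*r^2 - 46*r + 20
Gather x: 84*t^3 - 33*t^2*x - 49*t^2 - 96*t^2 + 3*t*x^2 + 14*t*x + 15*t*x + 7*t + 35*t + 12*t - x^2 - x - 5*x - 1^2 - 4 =84*t^3 - 145*t^2 + 54*t + x^2*(3*t - 1) + x*(-33*t^2 + 29*t - 6) - 5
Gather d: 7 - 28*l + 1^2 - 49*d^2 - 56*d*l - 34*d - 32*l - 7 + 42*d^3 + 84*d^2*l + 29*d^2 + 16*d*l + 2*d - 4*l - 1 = 42*d^3 + d^2*(84*l - 20) + d*(-40*l - 32) - 64*l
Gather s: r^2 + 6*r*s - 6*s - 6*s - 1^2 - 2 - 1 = r^2 + s*(6*r - 12) - 4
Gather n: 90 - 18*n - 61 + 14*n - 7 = 22 - 4*n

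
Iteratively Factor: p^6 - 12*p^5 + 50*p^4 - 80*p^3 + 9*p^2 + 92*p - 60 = (p - 1)*(p^5 - 11*p^4 + 39*p^3 - 41*p^2 - 32*p + 60) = (p - 3)*(p - 1)*(p^4 - 8*p^3 + 15*p^2 + 4*p - 20) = (p - 5)*(p - 3)*(p - 1)*(p^3 - 3*p^2 + 4) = (p - 5)*(p - 3)*(p - 2)*(p - 1)*(p^2 - p - 2) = (p - 5)*(p - 3)*(p - 2)^2*(p - 1)*(p + 1)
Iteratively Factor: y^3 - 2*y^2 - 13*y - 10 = (y + 2)*(y^2 - 4*y - 5) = (y + 1)*(y + 2)*(y - 5)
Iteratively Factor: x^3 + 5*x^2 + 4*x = (x + 4)*(x^2 + x) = x*(x + 4)*(x + 1)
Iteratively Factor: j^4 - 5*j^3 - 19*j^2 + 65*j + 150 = (j - 5)*(j^3 - 19*j - 30) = (j - 5)*(j + 3)*(j^2 - 3*j - 10) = (j - 5)*(j + 2)*(j + 3)*(j - 5)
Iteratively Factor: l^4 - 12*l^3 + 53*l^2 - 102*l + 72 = (l - 2)*(l^3 - 10*l^2 + 33*l - 36) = (l - 3)*(l - 2)*(l^2 - 7*l + 12) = (l - 4)*(l - 3)*(l - 2)*(l - 3)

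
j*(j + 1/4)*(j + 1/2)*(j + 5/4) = j^4 + 2*j^3 + 17*j^2/16 + 5*j/32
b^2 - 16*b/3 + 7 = (b - 3)*(b - 7/3)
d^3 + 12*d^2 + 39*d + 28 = (d + 1)*(d + 4)*(d + 7)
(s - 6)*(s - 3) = s^2 - 9*s + 18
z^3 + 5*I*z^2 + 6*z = z*(z - I)*(z + 6*I)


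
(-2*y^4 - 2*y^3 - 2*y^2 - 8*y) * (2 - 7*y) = 14*y^5 + 10*y^4 + 10*y^3 + 52*y^2 - 16*y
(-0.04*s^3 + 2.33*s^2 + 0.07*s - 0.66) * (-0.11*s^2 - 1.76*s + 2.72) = 0.0044*s^5 - 0.1859*s^4 - 4.2173*s^3 + 6.287*s^2 + 1.352*s - 1.7952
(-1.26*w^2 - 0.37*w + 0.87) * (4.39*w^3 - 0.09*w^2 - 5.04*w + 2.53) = -5.5314*w^5 - 1.5109*w^4 + 10.203*w^3 - 1.4013*w^2 - 5.3209*w + 2.2011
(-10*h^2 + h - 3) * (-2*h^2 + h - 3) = 20*h^4 - 12*h^3 + 37*h^2 - 6*h + 9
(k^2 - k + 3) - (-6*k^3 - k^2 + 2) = 6*k^3 + 2*k^2 - k + 1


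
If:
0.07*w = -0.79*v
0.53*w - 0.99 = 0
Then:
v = -0.17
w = 1.87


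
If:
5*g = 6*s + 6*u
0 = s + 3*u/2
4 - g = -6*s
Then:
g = -2/7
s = -5/7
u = 10/21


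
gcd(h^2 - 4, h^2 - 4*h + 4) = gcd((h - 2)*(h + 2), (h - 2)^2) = h - 2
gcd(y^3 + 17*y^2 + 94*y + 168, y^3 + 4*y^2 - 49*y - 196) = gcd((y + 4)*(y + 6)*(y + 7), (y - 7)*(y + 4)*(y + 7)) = y^2 + 11*y + 28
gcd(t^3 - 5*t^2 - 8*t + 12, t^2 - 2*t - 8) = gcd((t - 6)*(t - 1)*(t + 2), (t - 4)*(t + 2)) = t + 2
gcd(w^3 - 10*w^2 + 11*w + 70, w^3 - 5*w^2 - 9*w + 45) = w - 5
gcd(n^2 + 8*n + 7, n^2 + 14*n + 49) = n + 7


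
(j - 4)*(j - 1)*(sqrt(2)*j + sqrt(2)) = sqrt(2)*j^3 - 4*sqrt(2)*j^2 - sqrt(2)*j + 4*sqrt(2)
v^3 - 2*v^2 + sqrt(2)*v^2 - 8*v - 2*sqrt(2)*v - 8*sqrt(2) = (v - 4)*(v + 2)*(v + sqrt(2))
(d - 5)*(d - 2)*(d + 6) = d^3 - d^2 - 32*d + 60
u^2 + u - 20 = (u - 4)*(u + 5)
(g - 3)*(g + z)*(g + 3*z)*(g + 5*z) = g^4 + 9*g^3*z - 3*g^3 + 23*g^2*z^2 - 27*g^2*z + 15*g*z^3 - 69*g*z^2 - 45*z^3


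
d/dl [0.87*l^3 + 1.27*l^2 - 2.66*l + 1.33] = 2.61*l^2 + 2.54*l - 2.66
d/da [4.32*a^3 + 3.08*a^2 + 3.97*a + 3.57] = 12.96*a^2 + 6.16*a + 3.97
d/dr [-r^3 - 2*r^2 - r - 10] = -3*r^2 - 4*r - 1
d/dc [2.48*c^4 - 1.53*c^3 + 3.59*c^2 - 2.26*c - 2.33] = 9.92*c^3 - 4.59*c^2 + 7.18*c - 2.26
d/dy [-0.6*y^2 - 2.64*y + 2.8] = -1.2*y - 2.64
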